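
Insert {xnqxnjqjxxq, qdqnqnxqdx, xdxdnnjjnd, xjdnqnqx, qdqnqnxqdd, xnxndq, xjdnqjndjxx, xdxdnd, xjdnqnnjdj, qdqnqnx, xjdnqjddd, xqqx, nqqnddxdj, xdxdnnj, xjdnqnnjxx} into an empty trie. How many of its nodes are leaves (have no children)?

13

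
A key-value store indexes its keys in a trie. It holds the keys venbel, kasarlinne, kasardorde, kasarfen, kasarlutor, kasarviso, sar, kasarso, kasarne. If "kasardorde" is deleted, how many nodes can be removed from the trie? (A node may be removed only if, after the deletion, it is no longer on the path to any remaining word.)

Walk "kasardorde" from the leaf back toward the root, removing each node that no remaining word uses.
The suffix "dorde" (5 nodes) is used only by "kasardorde"; the node for "kasar" still has the child "l", so pruning stops there.
Nodes removed: 5

5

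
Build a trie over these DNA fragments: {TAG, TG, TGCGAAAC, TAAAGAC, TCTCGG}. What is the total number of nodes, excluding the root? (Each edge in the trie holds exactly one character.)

20

Trace insertions, counting only characters that open a new branch:
  "TAG" → 3 new (T, A, G)
  "TG" → prefix "T" already present; 1 new (G)
  "TGCGAAAC" → prefix "TG" already present; 6 new (C, G, A, A, A, C)
  "TAAAGAC" → prefix "TA" already present; 5 new (A, A, G, A, C)
  "TCTCGG" → prefix "T" already present; 5 new (C, T, C, G, G)
Total nodes = 3 + 1 + 6 + 5 + 5 = 20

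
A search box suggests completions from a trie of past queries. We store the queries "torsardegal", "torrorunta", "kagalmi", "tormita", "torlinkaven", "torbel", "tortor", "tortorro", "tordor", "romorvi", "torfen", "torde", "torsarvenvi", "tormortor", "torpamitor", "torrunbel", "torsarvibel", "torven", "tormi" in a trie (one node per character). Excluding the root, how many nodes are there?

88

Insert word by word; a character creates a node only if that edge doesn't already exist:
  "torsardegal" → 11 new (t, o, r, s, a, r, d, e, g, a, l)
  "torrorunta" → prefix "tor" already present; 7 new (r, o, r, u, n, t, a)
  "kagalmi" → 7 new (k, a, g, a, l, m, i)
  "tormita" → prefix "tor" already present; 4 new (m, i, t, a)
  "torlinkaven" → prefix "tor" already present; 8 new (l, i, n, k, a, v, e, n)
  "torbel" → prefix "tor" already present; 3 new (b, e, l)
  "tortor" → prefix "tor" already present; 3 new (t, o, r)
  "tortorro" → prefix "tortor" already present; 2 new (r, o)
  "tordor" → prefix "tor" already present; 3 new (d, o, r)
  "romorvi" → 7 new (r, o, m, o, r, v, i)
  "torfen" → prefix "tor" already present; 3 new (f, e, n)
  "torde" → prefix "tord" already present; 1 new (e)
  "torsarvenvi" → prefix "torsar" already present; 5 new (v, e, n, v, i)
  "tormortor" → prefix "torm" already present; 5 new (o, r, t, o, r)
  "torpamitor" → prefix "tor" already present; 7 new (p, a, m, i, t, o, r)
  "torrunbel" → prefix "torr" already present; 5 new (u, n, b, e, l)
  "torsarvibel" → prefix "torsarv" already present; 4 new (i, b, e, l)
  "torven" → prefix "tor" already present; 3 new (v, e, n)
  "tormi" → prefix "tormi" already present; 0 new (none)
Total nodes = 11 + 7 + 7 + 4 + 8 + 3 + 3 + 2 + 3 + 7 + 3 + 1 + 5 + 5 + 7 + 5 + 4 + 3 + 0 = 88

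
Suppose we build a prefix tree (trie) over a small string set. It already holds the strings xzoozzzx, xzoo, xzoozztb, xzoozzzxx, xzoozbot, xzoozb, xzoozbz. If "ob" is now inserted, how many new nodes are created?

2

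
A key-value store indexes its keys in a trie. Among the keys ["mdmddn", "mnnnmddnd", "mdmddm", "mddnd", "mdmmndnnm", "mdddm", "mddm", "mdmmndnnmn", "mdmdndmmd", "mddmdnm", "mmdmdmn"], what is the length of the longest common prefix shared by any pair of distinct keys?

9

Equivalently: take the maximum, over all pairs, of their longest common prefix length.
"mdmmndnnm" and "mdmmndnnmn" agree on "mdmmndnnm" (9 characters) before diverging; nothing deeper is shared.
Longest shared-prefix length: 9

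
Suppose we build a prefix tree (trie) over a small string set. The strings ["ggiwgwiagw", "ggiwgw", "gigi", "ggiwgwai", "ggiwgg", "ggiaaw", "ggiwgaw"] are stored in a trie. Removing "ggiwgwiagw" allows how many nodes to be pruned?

4

A node on "ggiwgwiagw"'s path can go only if nothing else ends at it or branches off below it.
The suffix "iagw" (4 nodes) is used only by "ggiwgwiagw"; the node for "ggiwgw" still has the child "a", so pruning stops there.
Nodes removed: 4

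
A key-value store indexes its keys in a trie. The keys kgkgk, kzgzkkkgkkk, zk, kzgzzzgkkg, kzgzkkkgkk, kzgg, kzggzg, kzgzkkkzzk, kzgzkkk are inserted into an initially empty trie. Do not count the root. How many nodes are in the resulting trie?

Count nodes per top-level branch (shared prefixes stored once):
  'k'-branch (kgkgk, kzgg, kzggzg, kzgzkkk, kzgzkkkgkk, kzgzkkkgkkk, kzgzkkkzzk, kzgzzzgkkg): 27 nodes
  'z'-branch (zk): 2 nodes
Sum: 29

29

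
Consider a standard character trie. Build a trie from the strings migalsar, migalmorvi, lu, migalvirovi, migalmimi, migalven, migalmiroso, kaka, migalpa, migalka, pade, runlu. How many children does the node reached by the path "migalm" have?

The children of the "migalm" node are the distinct next characters among strings starting with "migalm".
Characters that immediately follow "migalm" among the stored strings: {i, o}.
That node has 2 child edges.

2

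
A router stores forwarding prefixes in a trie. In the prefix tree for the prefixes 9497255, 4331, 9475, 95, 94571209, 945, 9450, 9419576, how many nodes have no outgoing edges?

7

Leaves are exactly the stored words that no other stored word extends.
Those words: "4331", "9419576", "9450", "94571209", "9475", "9497255", "95"
Leaf count: 7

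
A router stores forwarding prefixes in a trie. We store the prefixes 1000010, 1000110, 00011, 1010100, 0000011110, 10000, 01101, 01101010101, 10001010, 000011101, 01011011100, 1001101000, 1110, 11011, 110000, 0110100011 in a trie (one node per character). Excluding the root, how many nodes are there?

74

For each word, the new-node count is its length minus the longest prefix already in the trie:
  "1000010" → 7 new (1, 0, 0, 0, 0, 1, 0)
  "1000110" → prefix "1000" already present; 3 new (1, 1, 0)
  "00011" → 5 new (0, 0, 0, 1, 1)
  "1010100" → prefix "10" already present; 5 new (1, 0, 1, 0, 0)
  "0000011110" → prefix "000" already present; 7 new (0, 0, 1, 1, 1, 1, 0)
  "10000" → prefix "10000" already present; 0 new (none)
  "01101" → prefix "0" already present; 4 new (1, 1, 0, 1)
  "01101010101" → prefix "01101" already present; 6 new (0, 1, 0, 1, 0, 1)
  "10001010" → prefix "10001" already present; 3 new (0, 1, 0)
  "000011101" → prefix "0000" already present; 5 new (1, 1, 1, 0, 1)
  "01011011100" → prefix "01" already present; 9 new (0, 1, 1, 0, 1, 1, 1, 0, 0)
  "1001101000" → prefix "100" already present; 7 new (1, 1, 0, 1, 0, 0, 0)
  "1110" → prefix "1" already present; 3 new (1, 1, 0)
  "11011" → prefix "11" already present; 3 new (0, 1, 1)
  "110000" → prefix "110" already present; 3 new (0, 0, 0)
  "0110100011" → prefix "011010" already present; 4 new (0, 0, 1, 1)
Total nodes = 7 + 3 + 5 + 5 + 7 + 0 + 4 + 6 + 3 + 5 + 9 + 7 + 3 + 3 + 3 + 4 = 74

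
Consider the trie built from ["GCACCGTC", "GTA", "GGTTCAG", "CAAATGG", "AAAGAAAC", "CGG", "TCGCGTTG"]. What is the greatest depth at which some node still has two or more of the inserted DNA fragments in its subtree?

1

Equivalently: take the maximum, over all pairs, of their longest common prefix length.
e.g. "CAAATGG" and "CGG" share the prefix "C" of length 1; no pair shares a longer one.
Longest shared-prefix length: 1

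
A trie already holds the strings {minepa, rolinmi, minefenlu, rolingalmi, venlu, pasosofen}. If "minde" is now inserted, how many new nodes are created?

2

"min" is already a path in the trie; the remaining "de" must be added.
Each of the 2 remaining characters creates one node.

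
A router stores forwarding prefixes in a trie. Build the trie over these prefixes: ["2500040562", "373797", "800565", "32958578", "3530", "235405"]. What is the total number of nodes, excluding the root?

37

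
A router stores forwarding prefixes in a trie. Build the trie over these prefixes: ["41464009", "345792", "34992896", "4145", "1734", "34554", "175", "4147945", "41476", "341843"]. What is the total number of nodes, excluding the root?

37

Count nodes per top-level branch (shared prefixes stored once):
  '1'-branch (1734, 175): 5 nodes
  '3'-branch (341843, 34554, 345792, 34992896): 18 nodes
  '4'-branch (4145, 41464009, 41476, 4147945): 14 nodes
Sum: 37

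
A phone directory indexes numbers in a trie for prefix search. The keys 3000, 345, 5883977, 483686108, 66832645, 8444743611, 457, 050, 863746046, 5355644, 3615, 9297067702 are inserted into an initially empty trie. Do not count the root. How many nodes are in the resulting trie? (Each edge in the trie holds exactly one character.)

Trace insertions, counting only characters that open a new branch:
  "3000" → 4 new (3, 0, 0, 0)
  "345" → prefix "3" already present; 2 new (4, 5)
  "5883977" → 7 new (5, 8, 8, 3, 9, 7, 7)
  "483686108" → 9 new (4, 8, 3, 6, 8, 6, 1, 0, 8)
  "66832645" → 8 new (6, 6, 8, 3, 2, 6, 4, 5)
  "8444743611" → 10 new (8, 4, 4, 4, 7, 4, 3, 6, 1, 1)
  "457" → prefix "4" already present; 2 new (5, 7)
  "050" → 3 new (0, 5, 0)
  "863746046" → prefix "8" already present; 8 new (6, 3, 7, 4, 6, 0, 4, 6)
  "5355644" → prefix "5" already present; 6 new (3, 5, 5, 6, 4, 4)
  "3615" → prefix "3" already present; 3 new (6, 1, 5)
  "9297067702" → 10 new (9, 2, 9, 7, 0, 6, 7, 7, 0, 2)
Total nodes = 4 + 2 + 7 + 9 + 8 + 10 + 2 + 3 + 8 + 6 + 3 + 10 = 72

72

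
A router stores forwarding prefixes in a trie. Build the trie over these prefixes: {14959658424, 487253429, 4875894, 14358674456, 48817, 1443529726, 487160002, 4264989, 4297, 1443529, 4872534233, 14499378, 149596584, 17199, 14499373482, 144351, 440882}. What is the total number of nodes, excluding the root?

79

Count nodes per top-level branch (shared prefixes stored once):
  '1'-branch (14358674456, 144351, 1443529, 1443529726, 14499373482, 14499378, 149596584, 14959658424, 17199): 42 nodes
  '4'-branch (4264989, 4297, 440882, 487160002, 4872534233, 487253429, 4875894, 48817): 37 nodes
Sum: 79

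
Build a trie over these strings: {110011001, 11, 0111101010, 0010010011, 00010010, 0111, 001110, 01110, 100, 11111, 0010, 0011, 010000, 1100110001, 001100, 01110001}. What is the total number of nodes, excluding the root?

54

For each word, the new-node count is its length minus the longest prefix already in the trie:
  "110011001" → 9 new (1, 1, 0, 0, 1, 1, 0, 0, 1)
  "11" → prefix "11" already present; 0 new (none)
  "0111101010" → 10 new (0, 1, 1, 1, 1, 0, 1, 0, 1, 0)
  "0010010011" → prefix "0" already present; 9 new (0, 1, 0, 0, 1, 0, 0, 1, 1)
  "00010010" → prefix "00" already present; 6 new (0, 1, 0, 0, 1, 0)
  "0111" → prefix "0111" already present; 0 new (none)
  "001110" → prefix "001" already present; 3 new (1, 1, 0)
  "01110" → prefix "0111" already present; 1 new (0)
  "100" → prefix "1" already present; 2 new (0, 0)
  "11111" → prefix "11" already present; 3 new (1, 1, 1)
  "0010" → prefix "0010" already present; 0 new (none)
  "0011" → prefix "0011" already present; 0 new (none)
  "010000" → prefix "01" already present; 4 new (0, 0, 0, 0)
  "1100110001" → prefix "11001100" already present; 2 new (0, 1)
  "001100" → prefix "0011" already present; 2 new (0, 0)
  "01110001" → prefix "01110" already present; 3 new (0, 0, 1)
Total nodes = 9 + 0 + 10 + 9 + 6 + 0 + 3 + 1 + 2 + 3 + 0 + 0 + 4 + 2 + 2 + 3 = 54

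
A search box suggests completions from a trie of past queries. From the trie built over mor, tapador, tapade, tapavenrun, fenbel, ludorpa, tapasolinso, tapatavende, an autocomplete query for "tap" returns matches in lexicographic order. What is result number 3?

DFS of the "tap" subtree visits, in order: "tapade", "tapador", "tapasolinso", "tapatavende", "tapavenrun"
The 3rd is tapasolinso.

tapasolinso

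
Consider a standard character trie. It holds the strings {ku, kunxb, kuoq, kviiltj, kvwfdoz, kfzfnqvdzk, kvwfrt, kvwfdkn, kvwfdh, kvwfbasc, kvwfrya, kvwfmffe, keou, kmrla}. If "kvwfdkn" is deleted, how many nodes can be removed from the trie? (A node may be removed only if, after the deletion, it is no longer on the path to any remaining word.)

A node on "kvwfdkn"'s path can go only if nothing else ends at it or branches off below it.
The suffix "kn" (2 nodes) is used only by "kvwfdkn"; the node for "kvwfd" still has the child "o", so pruning stops there.
Nodes removed: 2

2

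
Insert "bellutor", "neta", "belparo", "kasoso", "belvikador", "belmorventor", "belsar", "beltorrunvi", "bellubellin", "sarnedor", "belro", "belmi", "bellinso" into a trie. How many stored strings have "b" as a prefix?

10

Traverse to the node for "b", then collect every word in that subtree.
Words under "b": bellinso, bellubellin, bellutor, belmi, belmorventor, belparo, belro, belsar, beltorrunvi, belvikador
Count: 10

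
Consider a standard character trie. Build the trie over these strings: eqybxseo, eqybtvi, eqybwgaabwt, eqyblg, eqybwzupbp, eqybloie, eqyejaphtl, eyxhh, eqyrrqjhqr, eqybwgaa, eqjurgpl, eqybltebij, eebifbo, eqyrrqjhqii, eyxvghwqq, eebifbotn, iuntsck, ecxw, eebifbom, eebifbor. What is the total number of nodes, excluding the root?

For each word, the new-node count is its length minus the longest prefix already in the trie:
  "eqybxseo" → 8 new (e, q, y, b, x, s, e, o)
  "eqybtvi" → prefix "eqyb" already present; 3 new (t, v, i)
  "eqybwgaabwt" → prefix "eqyb" already present; 7 new (w, g, a, a, b, w, t)
  "eqyblg" → prefix "eqyb" already present; 2 new (l, g)
  "eqybwzupbp" → prefix "eqybw" already present; 5 new (z, u, p, b, p)
  "eqybloie" → prefix "eqybl" already present; 3 new (o, i, e)
  "eqyejaphtl" → prefix "eqy" already present; 7 new (e, j, a, p, h, t, l)
  "eyxhh" → prefix "e" already present; 4 new (y, x, h, h)
  "eqyrrqjhqr" → prefix "eqy" already present; 7 new (r, r, q, j, h, q, r)
  "eqybwgaa" → prefix "eqybwgaa" already present; 0 new (none)
  "eqjurgpl" → prefix "eq" already present; 6 new (j, u, r, g, p, l)
  "eqybltebij" → prefix "eqybl" already present; 5 new (t, e, b, i, j)
  "eebifbo" → prefix "e" already present; 6 new (e, b, i, f, b, o)
  "eqyrrqjhqii" → prefix "eqyrrqjhq" already present; 2 new (i, i)
  "eyxvghwqq" → prefix "eyx" already present; 6 new (v, g, h, w, q, q)
  "eebifbotn" → prefix "eebifbo" already present; 2 new (t, n)
  "iuntsck" → 7 new (i, u, n, t, s, c, k)
  "ecxw" → prefix "e" already present; 3 new (c, x, w)
  "eebifbom" → prefix "eebifbo" already present; 1 new (m)
  "eebifbor" → prefix "eebifbo" already present; 1 new (r)
Total nodes = 8 + 3 + 7 + 2 + 5 + 3 + 7 + 4 + 7 + 0 + 6 + 5 + 6 + 2 + 6 + 2 + 7 + 3 + 1 + 1 = 85

85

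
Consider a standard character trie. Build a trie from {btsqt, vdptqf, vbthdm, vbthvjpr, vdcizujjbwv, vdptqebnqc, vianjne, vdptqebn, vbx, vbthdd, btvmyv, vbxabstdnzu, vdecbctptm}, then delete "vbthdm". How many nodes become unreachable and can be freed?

After clearing the end-marker at "vbthdm", prune upward until reaching a node still needed by another word.
The suffix "m" (1 node) is used only by "vbthdm"; the node for "vbthd" still has the child "d", so pruning stops there.
Nodes removed: 1

1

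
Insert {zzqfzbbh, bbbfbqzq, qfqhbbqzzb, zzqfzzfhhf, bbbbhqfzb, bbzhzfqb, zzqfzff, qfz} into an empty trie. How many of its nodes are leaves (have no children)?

8

Leaves are exactly the stored words that no other stored word extends.
Those words: "bbbbhqfzb", "bbbfbqzq", "bbzhzfqb", "qfqhbbqzzb", "qfz", "zzqfzbbh", "zzqfzff", "zzqfzzfhhf"
Leaf count: 8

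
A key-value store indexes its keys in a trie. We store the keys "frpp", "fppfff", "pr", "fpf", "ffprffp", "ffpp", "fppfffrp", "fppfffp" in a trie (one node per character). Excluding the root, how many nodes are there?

22

Insert word by word; a character creates a node only if that edge doesn't already exist:
  "frpp" → 4 new (f, r, p, p)
  "fppfff" → prefix "f" already present; 5 new (p, p, f, f, f)
  "pr" → 2 new (p, r)
  "fpf" → prefix "fp" already present; 1 new (f)
  "ffprffp" → prefix "f" already present; 6 new (f, p, r, f, f, p)
  "ffpp" → prefix "ffp" already present; 1 new (p)
  "fppfffrp" → prefix "fppfff" already present; 2 new (r, p)
  "fppfffp" → prefix "fppfff" already present; 1 new (p)
Total nodes = 4 + 5 + 2 + 1 + 6 + 1 + 2 + 1 = 22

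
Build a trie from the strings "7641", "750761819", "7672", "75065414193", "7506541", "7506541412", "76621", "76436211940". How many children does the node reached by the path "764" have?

Follow the path "764" to its node, then look at its outgoing edges.
Distinct next characters after "764": 1, 3.
That node has 2 child edges.

2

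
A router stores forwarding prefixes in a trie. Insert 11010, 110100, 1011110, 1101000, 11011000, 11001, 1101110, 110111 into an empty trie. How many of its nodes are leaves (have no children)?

Leaves are exactly the stored words that no other stored word extends.
Those words: "1011110", "11001", "1101000", "11011000", "1101110"
Leaf count: 5

5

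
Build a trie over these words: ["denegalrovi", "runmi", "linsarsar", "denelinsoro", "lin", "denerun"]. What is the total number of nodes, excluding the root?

35

Trace insertions, counting only characters that open a new branch:
  "denegalrovi" → 11 new (d, e, n, e, g, a, l, r, o, v, i)
  "runmi" → 5 new (r, u, n, m, i)
  "linsarsar" → 9 new (l, i, n, s, a, r, s, a, r)
  "denelinsoro" → prefix "dene" already present; 7 new (l, i, n, s, o, r, o)
  "lin" → prefix "lin" already present; 0 new (none)
  "denerun" → prefix "dene" already present; 3 new (r, u, n)
Total nodes = 11 + 5 + 9 + 7 + 0 + 3 = 35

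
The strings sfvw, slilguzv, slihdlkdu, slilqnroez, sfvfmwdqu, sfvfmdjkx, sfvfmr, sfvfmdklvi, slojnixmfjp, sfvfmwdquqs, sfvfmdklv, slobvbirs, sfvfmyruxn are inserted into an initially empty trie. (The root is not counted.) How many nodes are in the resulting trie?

Insert word by word; a character creates a node only if that edge doesn't already exist:
  "sfvw" → 4 new (s, f, v, w)
  "slilguzv" → prefix "s" already present; 7 new (l, i, l, g, u, z, v)
  "slihdlkdu" → prefix "sli" already present; 6 new (h, d, l, k, d, u)
  "slilqnroez" → prefix "slil" already present; 6 new (q, n, r, o, e, z)
  "sfvfmwdqu" → prefix "sfv" already present; 6 new (f, m, w, d, q, u)
  "sfvfmdjkx" → prefix "sfvfm" already present; 4 new (d, j, k, x)
  "sfvfmr" → prefix "sfvfm" already present; 1 new (r)
  "sfvfmdklvi" → prefix "sfvfmd" already present; 4 new (k, l, v, i)
  "slojnixmfjp" → prefix "sl" already present; 9 new (o, j, n, i, x, m, f, j, p)
  "sfvfmwdquqs" → prefix "sfvfmwdqu" already present; 2 new (q, s)
  "sfvfmdklv" → prefix "sfvfmdklv" already present; 0 new (none)
  "slobvbirs" → prefix "slo" already present; 6 new (b, v, b, i, r, s)
  "sfvfmyruxn" → prefix "sfvfm" already present; 5 new (y, r, u, x, n)
Total nodes = 4 + 7 + 6 + 6 + 6 + 4 + 1 + 4 + 9 + 2 + 0 + 6 + 5 = 60

60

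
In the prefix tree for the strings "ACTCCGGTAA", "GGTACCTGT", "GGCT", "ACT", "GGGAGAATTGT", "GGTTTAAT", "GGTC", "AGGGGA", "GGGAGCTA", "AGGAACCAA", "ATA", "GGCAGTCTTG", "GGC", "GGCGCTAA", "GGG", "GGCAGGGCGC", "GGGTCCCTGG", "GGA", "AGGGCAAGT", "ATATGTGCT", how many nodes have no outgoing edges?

A leaf is a node with no children — equivalently, the end of a word that is not a proper prefix of any other stored word.
Those words: "ACTCCGGTAA", "AGGAACCAA", "AGGGCAAGT", "AGGGGA", "ATATGTGCT", "GGA", "GGCAGGGCGC", "GGCAGTCTTG", "GGCGCTAA", "GGCT", "GGGAGAATTGT", "GGGAGCTA", "GGGTCCCTGG", "GGTACCTGT", "GGTC", "GGTTTAAT"
Leaf count: 16

16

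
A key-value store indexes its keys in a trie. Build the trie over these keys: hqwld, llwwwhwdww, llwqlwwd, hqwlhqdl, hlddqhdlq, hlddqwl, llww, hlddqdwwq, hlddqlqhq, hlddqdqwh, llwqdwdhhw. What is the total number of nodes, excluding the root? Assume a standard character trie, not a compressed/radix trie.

Insert word by word; a character creates a node only if that edge doesn't already exist:
  "hqwld" → 5 new (h, q, w, l, d)
  "llwwwhwdww" → 10 new (l, l, w, w, w, h, w, d, w, w)
  "llwqlwwd" → prefix "llw" already present; 5 new (q, l, w, w, d)
  "hqwlhqdl" → prefix "hqwl" already present; 4 new (h, q, d, l)
  "hlddqhdlq" → prefix "h" already present; 8 new (l, d, d, q, h, d, l, q)
  "hlddqwl" → prefix "hlddq" already present; 2 new (w, l)
  "llww" → prefix "llww" already present; 0 new (none)
  "hlddqdwwq" → prefix "hlddq" already present; 4 new (d, w, w, q)
  "hlddqlqhq" → prefix "hlddq" already present; 4 new (l, q, h, q)
  "hlddqdqwh" → prefix "hlddqd" already present; 3 new (q, w, h)
  "llwqdwdhhw" → prefix "llwq" already present; 6 new (d, w, d, h, h, w)
Total nodes = 5 + 10 + 5 + 4 + 8 + 2 + 0 + 4 + 4 + 3 + 6 = 51

51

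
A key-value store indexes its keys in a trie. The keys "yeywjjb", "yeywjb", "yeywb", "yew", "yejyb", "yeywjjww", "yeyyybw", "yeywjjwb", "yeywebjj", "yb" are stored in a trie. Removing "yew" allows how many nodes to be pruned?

1

Walk "yew" from the leaf back toward the root, removing each node that no remaining word uses.
The suffix "w" (1 node) is used only by "yew"; the node for "ye" still has the child "y", so pruning stops there.
Nodes removed: 1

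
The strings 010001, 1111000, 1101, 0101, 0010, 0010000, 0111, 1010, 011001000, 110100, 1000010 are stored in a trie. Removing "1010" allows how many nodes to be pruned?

2

Walk "1010" from the leaf back toward the root, removing each node that no remaining word uses.
The suffix "10" (2 nodes) is used only by "1010"; the node for "10" still has the child "0", so pruning stops there.
Nodes removed: 2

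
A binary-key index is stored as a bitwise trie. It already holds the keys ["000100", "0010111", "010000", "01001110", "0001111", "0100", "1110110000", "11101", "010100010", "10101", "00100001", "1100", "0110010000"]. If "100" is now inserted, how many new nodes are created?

1

The longest prefix of "100" already in the trie is "10" (length 2).
New nodes needed: |"100"| − 2 = 3 − 2 = 1.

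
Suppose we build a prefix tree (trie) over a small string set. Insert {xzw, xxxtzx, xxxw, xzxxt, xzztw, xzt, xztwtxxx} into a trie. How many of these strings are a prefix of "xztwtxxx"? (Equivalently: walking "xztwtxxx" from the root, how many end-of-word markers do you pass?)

Check each prefix of "xztwtxxx" against the stored set — each match is an end-marker on the path.
Prefixes of the query that are stored words: "xzt", "xztwtxxx"
Count: 2

2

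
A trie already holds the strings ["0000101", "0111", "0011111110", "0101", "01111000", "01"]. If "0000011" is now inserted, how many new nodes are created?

3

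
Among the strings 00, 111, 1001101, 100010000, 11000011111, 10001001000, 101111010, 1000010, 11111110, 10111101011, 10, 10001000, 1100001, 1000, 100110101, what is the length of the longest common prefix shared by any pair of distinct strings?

Look for the deepest trie node that still has at least two words in its subtree.
e.g. "101111010" and "10111101011" share the prefix "101111010" of length 9; no pair shares a longer one.
Longest shared-prefix length: 9

9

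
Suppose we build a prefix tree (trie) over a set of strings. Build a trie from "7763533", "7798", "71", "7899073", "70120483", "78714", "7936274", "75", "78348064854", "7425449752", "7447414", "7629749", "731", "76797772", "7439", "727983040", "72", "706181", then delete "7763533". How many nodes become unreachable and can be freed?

Walk "7763533" from the leaf back toward the root, removing each node that no remaining word uses.
The suffix "63533" (5 nodes) is used only by "7763533"; the node for "77" still has the child "9", so pruning stops there.
Nodes removed: 5

5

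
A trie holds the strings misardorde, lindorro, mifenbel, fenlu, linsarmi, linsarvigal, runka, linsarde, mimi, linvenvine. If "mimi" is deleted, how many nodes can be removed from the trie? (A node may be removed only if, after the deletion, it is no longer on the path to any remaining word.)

2

A node on "mimi"'s path can go only if nothing else ends at it or branches off below it.
The suffix "mi" (2 nodes) is used only by "mimi"; the node for "mi" still has the child "s", so pruning stops there.
Nodes removed: 2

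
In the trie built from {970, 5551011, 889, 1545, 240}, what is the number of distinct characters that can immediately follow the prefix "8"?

Walk "8" from the root, arriving at one node.
Distinct next characters after "8": 8.
That node has 1 child edge.

1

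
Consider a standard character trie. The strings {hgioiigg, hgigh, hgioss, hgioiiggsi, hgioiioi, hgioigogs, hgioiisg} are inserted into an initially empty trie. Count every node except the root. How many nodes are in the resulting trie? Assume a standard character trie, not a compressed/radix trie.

22

Insert word by word; a character creates a node only if that edge doesn't already exist:
  "hgioiigg" → 8 new (h, g, i, o, i, i, g, g)
  "hgigh" → prefix "hgi" already present; 2 new (g, h)
  "hgioss" → prefix "hgio" already present; 2 new (s, s)
  "hgioiiggsi" → prefix "hgioiigg" already present; 2 new (s, i)
  "hgioiioi" → prefix "hgioii" already present; 2 new (o, i)
  "hgioigogs" → prefix "hgioi" already present; 4 new (g, o, g, s)
  "hgioiisg" → prefix "hgioii" already present; 2 new (s, g)
Total nodes = 8 + 2 + 2 + 2 + 2 + 4 + 2 = 22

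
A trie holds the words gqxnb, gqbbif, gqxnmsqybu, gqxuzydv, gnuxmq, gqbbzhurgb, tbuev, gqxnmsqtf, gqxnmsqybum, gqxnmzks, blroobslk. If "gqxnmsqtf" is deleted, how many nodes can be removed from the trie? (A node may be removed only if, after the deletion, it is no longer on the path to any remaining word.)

Walk "gqxnmsqtf" from the leaf back toward the root, removing each node that no remaining word uses.
The suffix "tf" (2 nodes) is used only by "gqxnmsqtf"; the node for "gqxnmsq" still has the child "y", so pruning stops there.
Nodes removed: 2

2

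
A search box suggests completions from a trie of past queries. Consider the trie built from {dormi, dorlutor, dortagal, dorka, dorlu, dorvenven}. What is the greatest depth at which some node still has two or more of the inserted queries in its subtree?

5

Look for the deepest trie node that still has at least two words in its subtree.
"dorlu" and "dorlutor" agree on "dorlu" (5 characters) before diverging; nothing deeper is shared.
Longest shared-prefix length: 5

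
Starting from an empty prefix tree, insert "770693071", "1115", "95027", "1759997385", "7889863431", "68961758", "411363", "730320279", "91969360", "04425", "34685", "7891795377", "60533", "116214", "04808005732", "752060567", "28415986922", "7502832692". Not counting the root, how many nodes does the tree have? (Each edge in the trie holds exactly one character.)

For each word, the new-node count is its length minus the longest prefix already in the trie:
  "770693071" → 9 new (7, 7, 0, 6, 9, 3, 0, 7, 1)
  "1115" → 4 new (1, 1, 1, 5)
  "95027" → 5 new (9, 5, 0, 2, 7)
  "1759997385" → prefix "1" already present; 9 new (7, 5, 9, 9, 9, 7, 3, 8, 5)
  "7889863431" → prefix "7" already present; 9 new (8, 8, 9, 8, 6, 3, 4, 3, 1)
  "68961758" → 8 new (6, 8, 9, 6, 1, 7, 5, 8)
  "411363" → 6 new (4, 1, 1, 3, 6, 3)
  "730320279" → prefix "7" already present; 8 new (3, 0, 3, 2, 0, 2, 7, 9)
  "91969360" → prefix "9" already present; 7 new (1, 9, 6, 9, 3, 6, 0)
  "04425" → 5 new (0, 4, 4, 2, 5)
  "34685" → 5 new (3, 4, 6, 8, 5)
  "7891795377" → prefix "78" already present; 8 new (9, 1, 7, 9, 5, 3, 7, 7)
  "60533" → prefix "6" already present; 4 new (0, 5, 3, 3)
  "116214" → prefix "11" already present; 4 new (6, 2, 1, 4)
  "04808005732" → prefix "04" already present; 9 new (8, 0, 8, 0, 0, 5, 7, 3, 2)
  "752060567" → prefix "7" already present; 8 new (5, 2, 0, 6, 0, 5, 6, 7)
  "28415986922" → 11 new (2, 8, 4, 1, 5, 9, 8, 6, 9, 2, 2)
  "7502832692" → prefix "75" already present; 8 new (0, 2, 8, 3, 2, 6, 9, 2)
Total nodes = 9 + 4 + 5 + 9 + 9 + 8 + 6 + 8 + 7 + 5 + 5 + 8 + 4 + 4 + 9 + 8 + 11 + 8 = 127

127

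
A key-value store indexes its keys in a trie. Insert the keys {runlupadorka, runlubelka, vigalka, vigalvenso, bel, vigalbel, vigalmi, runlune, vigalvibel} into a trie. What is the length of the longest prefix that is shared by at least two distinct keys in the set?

Equivalently: take the maximum, over all pairs, of their longest common prefix length.
e.g. "vigalvenso" and "vigalvibel" share the prefix "vigalv" of length 6; no pair shares a longer one.
Longest shared-prefix length: 6

6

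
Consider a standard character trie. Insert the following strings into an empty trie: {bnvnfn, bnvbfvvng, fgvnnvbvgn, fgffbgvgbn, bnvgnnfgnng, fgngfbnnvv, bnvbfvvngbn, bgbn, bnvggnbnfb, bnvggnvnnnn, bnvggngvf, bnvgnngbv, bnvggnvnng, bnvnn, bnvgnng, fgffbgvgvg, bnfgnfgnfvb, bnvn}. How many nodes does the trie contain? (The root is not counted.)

81

Insert word by word; a character creates a node only if that edge doesn't already exist:
  "bnvnfn" → 6 new (b, n, v, n, f, n)
  "bnvbfvvng" → prefix "bnv" already present; 6 new (b, f, v, v, n, g)
  "fgvnnvbvgn" → 10 new (f, g, v, n, n, v, b, v, g, n)
  "fgffbgvgbn" → prefix "fg" already present; 8 new (f, f, b, g, v, g, b, n)
  "bnvgnnfgnng" → prefix "bnv" already present; 8 new (g, n, n, f, g, n, n, g)
  "fgngfbnnvv" → prefix "fg" already present; 8 new (n, g, f, b, n, n, v, v)
  "bnvbfvvngbn" → prefix "bnvbfvvng" already present; 2 new (b, n)
  "bgbn" → prefix "b" already present; 3 new (g, b, n)
  "bnvggnbnfb" → prefix "bnvg" already present; 6 new (g, n, b, n, f, b)
  "bnvggnvnnnn" → prefix "bnvggn" already present; 5 new (v, n, n, n, n)
  "bnvggngvf" → prefix "bnvggn" already present; 3 new (g, v, f)
  "bnvgnngbv" → prefix "bnvgnn" already present; 3 new (g, b, v)
  "bnvggnvnng" → prefix "bnvggnvnn" already present; 1 new (g)
  "bnvnn" → prefix "bnvn" already present; 1 new (n)
  "bnvgnng" → prefix "bnvgnng" already present; 0 new (none)
  "fgffbgvgvg" → prefix "fgffbgvg" already present; 2 new (v, g)
  "bnfgnfgnfvb" → prefix "bn" already present; 9 new (f, g, n, f, g, n, f, v, b)
  "bnvn" → prefix "bnvn" already present; 0 new (none)
Total nodes = 6 + 6 + 10 + 8 + 8 + 8 + 2 + 3 + 6 + 5 + 3 + 3 + 1 + 1 + 0 + 2 + 9 + 0 = 81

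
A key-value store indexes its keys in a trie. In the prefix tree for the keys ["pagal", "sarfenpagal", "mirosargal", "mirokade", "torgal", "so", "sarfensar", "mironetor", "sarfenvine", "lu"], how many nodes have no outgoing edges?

10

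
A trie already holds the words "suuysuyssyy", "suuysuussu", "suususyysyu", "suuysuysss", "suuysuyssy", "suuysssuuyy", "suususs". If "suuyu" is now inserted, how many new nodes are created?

1

The longest prefix of "suuyu" already in the trie is "suuy" (length 4).
So 5 − 4 = 1 new nodes.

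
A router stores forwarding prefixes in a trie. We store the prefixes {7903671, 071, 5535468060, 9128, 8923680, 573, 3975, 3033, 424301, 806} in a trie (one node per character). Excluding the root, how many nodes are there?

For each word, the new-node count is its length minus the longest prefix already in the trie:
  "7903671" → 7 new (7, 9, 0, 3, 6, 7, 1)
  "071" → 3 new (0, 7, 1)
  "5535468060" → 10 new (5, 5, 3, 5, 4, 6, 8, 0, 6, 0)
  "9128" → 4 new (9, 1, 2, 8)
  "8923680" → 7 new (8, 9, 2, 3, 6, 8, 0)
  "573" → prefix "5" already present; 2 new (7, 3)
  "3975" → 4 new (3, 9, 7, 5)
  "3033" → prefix "3" already present; 3 new (0, 3, 3)
  "424301" → 6 new (4, 2, 4, 3, 0, 1)
  "806" → prefix "8" already present; 2 new (0, 6)
Total nodes = 7 + 3 + 10 + 4 + 7 + 2 + 4 + 3 + 6 + 2 = 48

48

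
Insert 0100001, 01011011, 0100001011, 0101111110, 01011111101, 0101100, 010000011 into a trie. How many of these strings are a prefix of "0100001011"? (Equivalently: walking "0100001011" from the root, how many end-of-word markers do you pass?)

Check each prefix of "0100001011" against the stored set — each match is an end-marker on the path.
Prefixes of the query that are stored words: "0100001", "0100001011"
Count: 2

2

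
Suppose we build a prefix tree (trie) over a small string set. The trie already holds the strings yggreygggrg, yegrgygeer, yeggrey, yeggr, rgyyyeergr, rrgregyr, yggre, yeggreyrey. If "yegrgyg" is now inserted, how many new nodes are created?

Every character of "yegrgyg" already lies on an existing path (it is a prefix of some stored word).
No new nodes are needed: 0.

0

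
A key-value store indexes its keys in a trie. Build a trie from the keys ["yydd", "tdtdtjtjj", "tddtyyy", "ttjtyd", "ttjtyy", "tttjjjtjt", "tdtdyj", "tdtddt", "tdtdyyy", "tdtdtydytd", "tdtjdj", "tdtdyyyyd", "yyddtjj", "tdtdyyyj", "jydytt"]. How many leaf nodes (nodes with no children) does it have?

13

A leaf is a node with no children — equivalently, the end of a word that is not a proper prefix of any other stored word.
Those words: "jydytt", "tddtyyy", "tdtddt", "tdtdtjtjj", "tdtdtydytd", "tdtdyj", "tdtdyyyj", "tdtdyyyyd", "tdtjdj", "ttjtyd", "ttjtyy", "tttjjjtjt", "yyddtjj"
Leaf count: 13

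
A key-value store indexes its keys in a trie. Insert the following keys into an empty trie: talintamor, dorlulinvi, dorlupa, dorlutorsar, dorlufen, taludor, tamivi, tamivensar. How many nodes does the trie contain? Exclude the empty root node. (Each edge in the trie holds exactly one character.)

44

For each word, the new-node count is its length minus the longest prefix already in the trie:
  "talintamor" → 10 new (t, a, l, i, n, t, a, m, o, r)
  "dorlulinvi" → 10 new (d, o, r, l, u, l, i, n, v, i)
  "dorlupa" → prefix "dorlu" already present; 2 new (p, a)
  "dorlutorsar" → prefix "dorlu" already present; 6 new (t, o, r, s, a, r)
  "dorlufen" → prefix "dorlu" already present; 3 new (f, e, n)
  "taludor" → prefix "tal" already present; 4 new (u, d, o, r)
  "tamivi" → prefix "ta" already present; 4 new (m, i, v, i)
  "tamivensar" → prefix "tamiv" already present; 5 new (e, n, s, a, r)
Total nodes = 10 + 10 + 2 + 6 + 3 + 4 + 4 + 5 = 44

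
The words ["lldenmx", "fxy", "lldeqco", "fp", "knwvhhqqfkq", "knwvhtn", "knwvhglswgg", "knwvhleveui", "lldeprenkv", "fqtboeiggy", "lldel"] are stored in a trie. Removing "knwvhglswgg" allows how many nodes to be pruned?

6

A node on "knwvhglswgg"'s path can go only if nothing else ends at it or branches off below it.
The suffix "glswgg" (6 nodes) is used only by "knwvhglswgg"; the node for "knwvh" still has the child "h", so pruning stops there.
Nodes removed: 6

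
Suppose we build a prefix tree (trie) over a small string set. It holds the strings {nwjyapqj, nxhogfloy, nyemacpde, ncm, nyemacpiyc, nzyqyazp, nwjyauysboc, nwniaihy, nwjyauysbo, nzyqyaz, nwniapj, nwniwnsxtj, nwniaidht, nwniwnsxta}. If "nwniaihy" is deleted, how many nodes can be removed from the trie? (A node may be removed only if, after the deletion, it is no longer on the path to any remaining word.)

After clearing the end-marker at "nwniaihy", prune upward until reaching a node still needed by another word.
The suffix "hy" (2 nodes) is used only by "nwniaihy"; the node for "nwniai" still has the child "d", so pruning stops there.
Nodes removed: 2

2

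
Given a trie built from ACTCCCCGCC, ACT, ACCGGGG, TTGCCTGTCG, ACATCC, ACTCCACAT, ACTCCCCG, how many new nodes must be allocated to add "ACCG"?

"ACCG" is already a full path in the trie; only an end-marker is added.
No new nodes are needed: 0.

0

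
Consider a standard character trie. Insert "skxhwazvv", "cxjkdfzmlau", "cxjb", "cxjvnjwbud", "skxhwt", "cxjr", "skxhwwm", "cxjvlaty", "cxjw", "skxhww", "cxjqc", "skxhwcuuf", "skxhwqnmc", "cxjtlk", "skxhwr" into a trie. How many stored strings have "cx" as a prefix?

8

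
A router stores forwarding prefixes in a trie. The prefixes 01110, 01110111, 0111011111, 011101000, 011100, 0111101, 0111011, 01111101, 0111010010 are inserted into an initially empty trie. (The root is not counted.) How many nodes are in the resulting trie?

For each word, the new-node count is its length minus the longest prefix already in the trie:
  "01110" → 5 new (0, 1, 1, 1, 0)
  "01110111" → prefix "01110" already present; 3 new (1, 1, 1)
  "0111011111" → prefix "01110111" already present; 2 new (1, 1)
  "011101000" → prefix "011101" already present; 3 new (0, 0, 0)
  "011100" → prefix "01110" already present; 1 new (0)
  "0111101" → prefix "0111" already present; 3 new (1, 0, 1)
  "0111011" → prefix "0111011" already present; 0 new (none)
  "01111101" → prefix "01111" already present; 3 new (1, 0, 1)
  "0111010010" → prefix "01110100" already present; 2 new (1, 0)
Total nodes = 5 + 3 + 2 + 3 + 1 + 3 + 0 + 3 + 2 = 22

22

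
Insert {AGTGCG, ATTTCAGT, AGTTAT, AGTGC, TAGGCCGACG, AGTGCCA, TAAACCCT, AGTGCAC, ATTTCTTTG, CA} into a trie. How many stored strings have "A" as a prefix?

7

Filter for entries beginning with "A":
Matches: "AGTGC", "AGTGCAC", "AGTGCCA", "AGTGCG", "AGTTAT", "ATTTCAGT", "ATTTCTTTG"
Count: 7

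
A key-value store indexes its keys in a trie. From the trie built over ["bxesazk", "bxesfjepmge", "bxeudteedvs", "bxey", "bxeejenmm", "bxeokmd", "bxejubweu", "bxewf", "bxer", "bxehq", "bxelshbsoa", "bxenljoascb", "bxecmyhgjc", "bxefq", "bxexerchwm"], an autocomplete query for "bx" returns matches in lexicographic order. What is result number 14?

bxexerchwm

Words with prefix "bx", in lexicographic order: "bxecmyhgjc", "bxeejenmm", "bxefq", "bxehq", "bxejubweu", "bxelshbsoa", "bxenljoascb", "bxeokmd", "bxer", "bxesazk", "bxesfjepmge", "bxeudteedvs", "bxewf", "bxexerchwm", "bxey"
The 14th is bxexerchwm.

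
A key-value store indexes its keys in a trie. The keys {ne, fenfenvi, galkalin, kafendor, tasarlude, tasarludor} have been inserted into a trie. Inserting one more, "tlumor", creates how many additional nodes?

5

The longest prefix of "tlumor" already in the trie is "t" (length 1).
Each of the 5 remaining characters creates one node.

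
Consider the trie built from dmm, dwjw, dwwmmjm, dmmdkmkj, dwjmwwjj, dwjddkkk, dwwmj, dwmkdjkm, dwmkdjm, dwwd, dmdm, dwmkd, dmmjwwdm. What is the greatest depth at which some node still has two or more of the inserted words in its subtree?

The deepest shared node is where two words last agree before diverging.
"dwmkdjkm" and "dwmkdjm" agree on "dwmkdj" (6 characters) before diverging; nothing deeper is shared.
Longest shared-prefix length: 6

6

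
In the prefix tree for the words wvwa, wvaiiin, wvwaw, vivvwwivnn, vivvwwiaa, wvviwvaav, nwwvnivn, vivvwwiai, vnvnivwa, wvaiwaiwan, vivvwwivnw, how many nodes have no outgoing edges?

A leaf is a node with no children — equivalently, the end of a word that is not a proper prefix of any other stored word.
Those words: "nwwvnivn", "vivvwwiaa", "vivvwwiai", "vivvwwivnn", "vivvwwivnw", "vnvnivwa", "wvaiiin", "wvaiwaiwan", "wvviwvaav", "wvwaw"
Leaf count: 10

10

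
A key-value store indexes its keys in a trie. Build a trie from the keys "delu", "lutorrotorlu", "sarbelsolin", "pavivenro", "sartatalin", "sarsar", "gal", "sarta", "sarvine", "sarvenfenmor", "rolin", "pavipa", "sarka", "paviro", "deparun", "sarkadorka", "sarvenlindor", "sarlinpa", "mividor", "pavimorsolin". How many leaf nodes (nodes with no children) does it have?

A leaf is a node with no children — equivalently, the end of a word that is not a proper prefix of any other stored word.
Those words: "delu", "deparun", "gal", "lutorrotorlu", "mividor", "pavimorsolin", "pavipa", "paviro", "pavivenro", "rolin", "sarbelsolin", "sarkadorka", "sarlinpa", "sarsar", "sartatalin", "sarvenfenmor", "sarvenlindor", "sarvine"
Leaf count: 18

18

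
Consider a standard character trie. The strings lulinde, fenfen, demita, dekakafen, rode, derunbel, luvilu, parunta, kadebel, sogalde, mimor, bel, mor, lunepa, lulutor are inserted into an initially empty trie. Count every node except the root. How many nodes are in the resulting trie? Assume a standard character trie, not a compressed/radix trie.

79

Count nodes per top-level branch (shared prefixes stored once):
  'b'-branch (bel): 3 nodes
  'd'-branch (dekakafen, demita, derunbel): 19 nodes
  'f'-branch (fenfen): 6 nodes
  'k'-branch (kadebel): 7 nodes
  'l'-branch (lulinde, lulutor, lunepa, luvilu): 19 nodes
  'm'-branch (mimor, mor): 7 nodes
  'p'-branch (parunta): 7 nodes
  'r'-branch (rode): 4 nodes
  's'-branch (sogalde): 7 nodes
Sum: 79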